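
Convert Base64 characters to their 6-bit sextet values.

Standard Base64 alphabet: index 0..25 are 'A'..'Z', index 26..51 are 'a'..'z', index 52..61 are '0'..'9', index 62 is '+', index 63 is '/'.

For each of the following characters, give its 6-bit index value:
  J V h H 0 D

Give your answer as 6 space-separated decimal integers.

'J': A..Z range, ord('J') − ord('A') = 9
'V': A..Z range, ord('V') − ord('A') = 21
'h': a..z range, 26 + ord('h') − ord('a') = 33
'H': A..Z range, ord('H') − ord('A') = 7
'0': 0..9 range, 52 + ord('0') − ord('0') = 52
'D': A..Z range, ord('D') − ord('A') = 3

Answer: 9 21 33 7 52 3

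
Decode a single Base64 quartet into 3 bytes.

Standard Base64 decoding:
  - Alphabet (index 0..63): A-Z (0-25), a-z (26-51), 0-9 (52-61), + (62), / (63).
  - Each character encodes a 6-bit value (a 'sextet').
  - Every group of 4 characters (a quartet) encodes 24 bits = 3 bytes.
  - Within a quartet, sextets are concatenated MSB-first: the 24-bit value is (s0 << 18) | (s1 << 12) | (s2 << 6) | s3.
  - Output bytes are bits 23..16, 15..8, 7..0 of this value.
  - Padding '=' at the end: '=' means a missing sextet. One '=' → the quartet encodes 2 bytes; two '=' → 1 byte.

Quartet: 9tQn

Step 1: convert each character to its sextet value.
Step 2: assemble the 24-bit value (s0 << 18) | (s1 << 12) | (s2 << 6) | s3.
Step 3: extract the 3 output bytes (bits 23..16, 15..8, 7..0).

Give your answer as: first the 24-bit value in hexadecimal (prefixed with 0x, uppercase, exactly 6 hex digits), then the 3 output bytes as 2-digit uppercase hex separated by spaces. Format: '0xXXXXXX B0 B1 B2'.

Answer: 0xF6D427 F6 D4 27

Derivation:
Sextets: 9=61, t=45, Q=16, n=39
24-bit: (61<<18) | (45<<12) | (16<<6) | 39
      = 0xF40000 | 0x02D000 | 0x000400 | 0x000027
      = 0xF6D427
Bytes: (v>>16)&0xFF=F6, (v>>8)&0xFF=D4, v&0xFF=27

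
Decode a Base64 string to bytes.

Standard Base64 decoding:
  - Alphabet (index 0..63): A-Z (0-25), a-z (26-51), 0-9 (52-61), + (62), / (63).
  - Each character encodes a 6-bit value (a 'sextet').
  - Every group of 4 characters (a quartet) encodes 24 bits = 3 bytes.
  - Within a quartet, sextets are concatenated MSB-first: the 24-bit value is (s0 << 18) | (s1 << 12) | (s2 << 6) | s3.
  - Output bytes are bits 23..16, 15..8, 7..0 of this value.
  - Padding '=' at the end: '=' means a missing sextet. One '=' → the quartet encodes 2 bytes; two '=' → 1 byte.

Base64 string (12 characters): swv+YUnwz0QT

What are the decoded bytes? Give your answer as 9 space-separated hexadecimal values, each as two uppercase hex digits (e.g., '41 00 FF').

Answer: B3 0B FE 61 49 F0 CF 44 13

Derivation:
After char 0 ('s'=44): chars_in_quartet=1 acc=0x2C bytes_emitted=0
After char 1 ('w'=48): chars_in_quartet=2 acc=0xB30 bytes_emitted=0
After char 2 ('v'=47): chars_in_quartet=3 acc=0x2CC2F bytes_emitted=0
After char 3 ('+'=62): chars_in_quartet=4 acc=0xB30BFE -> emit B3 0B FE, reset; bytes_emitted=3
After char 4 ('Y'=24): chars_in_quartet=1 acc=0x18 bytes_emitted=3
After char 5 ('U'=20): chars_in_quartet=2 acc=0x614 bytes_emitted=3
After char 6 ('n'=39): chars_in_quartet=3 acc=0x18527 bytes_emitted=3
After char 7 ('w'=48): chars_in_quartet=4 acc=0x6149F0 -> emit 61 49 F0, reset; bytes_emitted=6
After char 8 ('z'=51): chars_in_quartet=1 acc=0x33 bytes_emitted=6
After char 9 ('0'=52): chars_in_quartet=2 acc=0xCF4 bytes_emitted=6
After char 10 ('Q'=16): chars_in_quartet=3 acc=0x33D10 bytes_emitted=6
After char 11 ('T'=19): chars_in_quartet=4 acc=0xCF4413 -> emit CF 44 13, reset; bytes_emitted=9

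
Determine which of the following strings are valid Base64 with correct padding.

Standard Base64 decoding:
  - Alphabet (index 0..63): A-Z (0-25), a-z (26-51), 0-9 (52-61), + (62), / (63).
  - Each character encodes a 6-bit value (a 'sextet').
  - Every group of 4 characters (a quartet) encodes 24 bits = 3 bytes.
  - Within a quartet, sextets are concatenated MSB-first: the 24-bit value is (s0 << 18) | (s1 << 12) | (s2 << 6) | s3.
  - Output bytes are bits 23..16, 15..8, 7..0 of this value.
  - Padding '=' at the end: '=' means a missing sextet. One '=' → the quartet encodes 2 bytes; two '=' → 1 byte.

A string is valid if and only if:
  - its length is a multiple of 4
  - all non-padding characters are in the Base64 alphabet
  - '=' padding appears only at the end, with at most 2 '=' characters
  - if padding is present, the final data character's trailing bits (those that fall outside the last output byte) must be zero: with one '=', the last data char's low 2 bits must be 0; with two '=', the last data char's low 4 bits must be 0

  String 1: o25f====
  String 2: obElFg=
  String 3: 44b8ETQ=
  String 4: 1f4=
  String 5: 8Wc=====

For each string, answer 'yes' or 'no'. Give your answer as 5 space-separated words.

String 1: 'o25f====' → invalid (4 pad chars (max 2))
String 2: 'obElFg=' → invalid (len=7 not mult of 4)
String 3: '44b8ETQ=' → valid
String 4: '1f4=' → valid
String 5: '8Wc=====' → invalid (5 pad chars (max 2))

Answer: no no yes yes no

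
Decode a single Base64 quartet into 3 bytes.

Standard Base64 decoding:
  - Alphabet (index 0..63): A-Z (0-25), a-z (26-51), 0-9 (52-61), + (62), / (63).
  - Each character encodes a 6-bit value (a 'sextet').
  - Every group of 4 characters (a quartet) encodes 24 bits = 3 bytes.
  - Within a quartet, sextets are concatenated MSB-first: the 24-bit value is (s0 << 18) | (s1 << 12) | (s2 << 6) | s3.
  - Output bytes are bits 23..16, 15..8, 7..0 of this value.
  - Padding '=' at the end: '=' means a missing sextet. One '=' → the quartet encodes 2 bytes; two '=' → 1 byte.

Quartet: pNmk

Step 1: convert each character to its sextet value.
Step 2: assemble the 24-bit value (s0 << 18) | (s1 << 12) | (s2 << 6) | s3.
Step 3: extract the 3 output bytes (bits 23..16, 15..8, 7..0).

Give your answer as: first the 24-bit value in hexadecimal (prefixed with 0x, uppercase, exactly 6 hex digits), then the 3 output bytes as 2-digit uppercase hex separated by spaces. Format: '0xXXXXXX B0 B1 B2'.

Sextets: p=41, N=13, m=38, k=36
24-bit: (41<<18) | (13<<12) | (38<<6) | 36
      = 0xA40000 | 0x00D000 | 0x000980 | 0x000024
      = 0xA4D9A4
Bytes: (v>>16)&0xFF=A4, (v>>8)&0xFF=D9, v&0xFF=A4

Answer: 0xA4D9A4 A4 D9 A4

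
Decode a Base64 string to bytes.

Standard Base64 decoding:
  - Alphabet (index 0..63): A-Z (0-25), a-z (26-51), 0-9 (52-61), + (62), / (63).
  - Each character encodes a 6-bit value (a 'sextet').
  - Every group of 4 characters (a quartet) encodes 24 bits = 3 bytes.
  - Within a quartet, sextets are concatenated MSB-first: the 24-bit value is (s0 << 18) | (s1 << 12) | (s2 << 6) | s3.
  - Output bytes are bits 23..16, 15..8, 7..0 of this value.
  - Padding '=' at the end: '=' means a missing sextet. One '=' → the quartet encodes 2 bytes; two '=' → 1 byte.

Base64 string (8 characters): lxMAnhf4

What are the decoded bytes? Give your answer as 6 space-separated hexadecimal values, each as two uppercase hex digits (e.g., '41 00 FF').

Answer: 97 13 00 9E 17 F8

Derivation:
After char 0 ('l'=37): chars_in_quartet=1 acc=0x25 bytes_emitted=0
After char 1 ('x'=49): chars_in_quartet=2 acc=0x971 bytes_emitted=0
After char 2 ('M'=12): chars_in_quartet=3 acc=0x25C4C bytes_emitted=0
After char 3 ('A'=0): chars_in_quartet=4 acc=0x971300 -> emit 97 13 00, reset; bytes_emitted=3
After char 4 ('n'=39): chars_in_quartet=1 acc=0x27 bytes_emitted=3
After char 5 ('h'=33): chars_in_quartet=2 acc=0x9E1 bytes_emitted=3
After char 6 ('f'=31): chars_in_quartet=3 acc=0x2785F bytes_emitted=3
After char 7 ('4'=56): chars_in_quartet=4 acc=0x9E17F8 -> emit 9E 17 F8, reset; bytes_emitted=6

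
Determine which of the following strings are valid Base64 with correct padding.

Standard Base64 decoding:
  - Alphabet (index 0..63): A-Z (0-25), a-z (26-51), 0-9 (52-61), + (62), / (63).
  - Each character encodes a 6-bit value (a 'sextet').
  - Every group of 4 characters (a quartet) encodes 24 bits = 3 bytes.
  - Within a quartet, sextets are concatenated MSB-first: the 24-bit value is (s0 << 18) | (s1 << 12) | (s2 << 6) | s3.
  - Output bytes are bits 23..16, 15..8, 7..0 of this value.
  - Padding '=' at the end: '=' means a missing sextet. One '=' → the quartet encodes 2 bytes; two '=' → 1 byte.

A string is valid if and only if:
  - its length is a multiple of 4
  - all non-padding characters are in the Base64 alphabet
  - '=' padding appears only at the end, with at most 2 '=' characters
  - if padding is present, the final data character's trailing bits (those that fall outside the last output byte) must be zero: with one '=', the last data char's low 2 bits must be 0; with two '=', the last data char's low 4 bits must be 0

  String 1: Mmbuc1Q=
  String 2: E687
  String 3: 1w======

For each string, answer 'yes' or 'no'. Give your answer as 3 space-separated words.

Answer: yes yes no

Derivation:
String 1: 'Mmbuc1Q=' → valid
String 2: 'E687' → valid
String 3: '1w======' → invalid (6 pad chars (max 2))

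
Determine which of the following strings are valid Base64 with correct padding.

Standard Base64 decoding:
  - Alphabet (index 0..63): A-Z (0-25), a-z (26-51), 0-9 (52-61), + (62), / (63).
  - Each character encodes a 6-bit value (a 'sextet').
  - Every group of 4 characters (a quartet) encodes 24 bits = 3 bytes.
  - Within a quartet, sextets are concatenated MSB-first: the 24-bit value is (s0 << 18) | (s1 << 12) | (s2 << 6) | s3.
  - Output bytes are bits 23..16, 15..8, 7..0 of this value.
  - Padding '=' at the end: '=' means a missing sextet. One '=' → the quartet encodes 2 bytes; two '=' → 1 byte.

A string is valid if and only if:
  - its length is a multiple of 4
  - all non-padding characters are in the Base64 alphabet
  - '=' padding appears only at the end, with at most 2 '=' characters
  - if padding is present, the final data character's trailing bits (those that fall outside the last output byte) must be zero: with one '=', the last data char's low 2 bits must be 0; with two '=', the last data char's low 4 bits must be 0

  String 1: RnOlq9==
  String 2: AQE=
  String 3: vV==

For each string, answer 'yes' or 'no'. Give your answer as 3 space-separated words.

String 1: 'RnOlq9==' → invalid (bad trailing bits)
String 2: 'AQE=' → valid
String 3: 'vV==' → invalid (bad trailing bits)

Answer: no yes no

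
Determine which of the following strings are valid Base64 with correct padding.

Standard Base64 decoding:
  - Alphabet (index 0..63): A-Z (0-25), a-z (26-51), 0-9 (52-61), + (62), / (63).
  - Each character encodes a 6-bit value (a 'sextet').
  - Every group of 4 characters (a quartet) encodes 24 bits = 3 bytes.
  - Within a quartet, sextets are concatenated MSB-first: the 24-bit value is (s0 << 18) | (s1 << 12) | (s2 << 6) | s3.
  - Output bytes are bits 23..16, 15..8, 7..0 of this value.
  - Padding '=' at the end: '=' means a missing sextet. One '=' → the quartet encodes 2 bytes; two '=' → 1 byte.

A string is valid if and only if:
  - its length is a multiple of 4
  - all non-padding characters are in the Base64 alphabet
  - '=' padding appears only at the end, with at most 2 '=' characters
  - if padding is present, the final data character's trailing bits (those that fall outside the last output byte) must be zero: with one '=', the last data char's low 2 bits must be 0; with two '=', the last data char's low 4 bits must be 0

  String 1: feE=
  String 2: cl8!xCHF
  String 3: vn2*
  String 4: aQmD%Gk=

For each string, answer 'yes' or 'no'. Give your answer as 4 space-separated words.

Answer: yes no no no

Derivation:
String 1: 'feE=' → valid
String 2: 'cl8!xCHF' → invalid (bad char(s): ['!'])
String 3: 'vn2*' → invalid (bad char(s): ['*'])
String 4: 'aQmD%Gk=' → invalid (bad char(s): ['%'])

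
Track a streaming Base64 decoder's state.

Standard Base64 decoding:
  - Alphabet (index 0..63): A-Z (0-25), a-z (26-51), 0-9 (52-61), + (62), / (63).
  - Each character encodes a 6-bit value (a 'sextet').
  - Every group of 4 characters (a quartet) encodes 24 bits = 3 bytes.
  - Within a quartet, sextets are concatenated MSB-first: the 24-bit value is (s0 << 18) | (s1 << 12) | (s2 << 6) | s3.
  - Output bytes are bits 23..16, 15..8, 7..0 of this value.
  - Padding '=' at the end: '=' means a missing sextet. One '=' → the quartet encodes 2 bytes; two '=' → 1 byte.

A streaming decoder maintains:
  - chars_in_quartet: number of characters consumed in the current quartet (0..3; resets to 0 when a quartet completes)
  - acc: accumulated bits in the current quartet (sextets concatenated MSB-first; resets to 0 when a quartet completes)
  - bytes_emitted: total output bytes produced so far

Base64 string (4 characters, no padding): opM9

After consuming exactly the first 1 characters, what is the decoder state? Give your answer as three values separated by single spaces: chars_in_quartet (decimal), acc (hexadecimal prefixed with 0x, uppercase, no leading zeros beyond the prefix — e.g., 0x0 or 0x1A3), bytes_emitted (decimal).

Answer: 1 0x28 0

Derivation:
After char 0 ('o'=40): chars_in_quartet=1 acc=0x28 bytes_emitted=0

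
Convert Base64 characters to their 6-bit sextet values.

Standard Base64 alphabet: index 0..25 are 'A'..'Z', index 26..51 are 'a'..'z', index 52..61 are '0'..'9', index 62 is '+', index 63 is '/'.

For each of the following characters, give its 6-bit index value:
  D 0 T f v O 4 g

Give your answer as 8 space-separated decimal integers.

Answer: 3 52 19 31 47 14 56 32

Derivation:
'D': A..Z range, ord('D') − ord('A') = 3
'0': 0..9 range, 52 + ord('0') − ord('0') = 52
'T': A..Z range, ord('T') − ord('A') = 19
'f': a..z range, 26 + ord('f') − ord('a') = 31
'v': a..z range, 26 + ord('v') − ord('a') = 47
'O': A..Z range, ord('O') − ord('A') = 14
'4': 0..9 range, 52 + ord('4') − ord('0') = 56
'g': a..z range, 26 + ord('g') − ord('a') = 32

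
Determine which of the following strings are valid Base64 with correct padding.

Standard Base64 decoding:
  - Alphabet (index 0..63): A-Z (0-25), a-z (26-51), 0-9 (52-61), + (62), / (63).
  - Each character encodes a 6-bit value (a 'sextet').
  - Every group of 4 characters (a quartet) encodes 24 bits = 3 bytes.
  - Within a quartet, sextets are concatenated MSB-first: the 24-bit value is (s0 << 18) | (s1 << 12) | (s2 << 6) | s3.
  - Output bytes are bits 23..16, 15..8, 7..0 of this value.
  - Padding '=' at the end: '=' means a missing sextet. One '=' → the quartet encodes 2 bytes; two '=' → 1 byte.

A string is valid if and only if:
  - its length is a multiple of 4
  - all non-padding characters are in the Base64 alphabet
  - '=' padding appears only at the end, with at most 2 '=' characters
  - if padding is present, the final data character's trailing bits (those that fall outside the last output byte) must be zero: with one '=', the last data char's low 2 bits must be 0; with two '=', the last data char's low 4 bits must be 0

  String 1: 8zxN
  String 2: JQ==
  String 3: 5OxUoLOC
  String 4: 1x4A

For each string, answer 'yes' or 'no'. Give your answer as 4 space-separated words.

String 1: '8zxN' → valid
String 2: 'JQ==' → valid
String 3: '5OxUoLOC' → valid
String 4: '1x4A' → valid

Answer: yes yes yes yes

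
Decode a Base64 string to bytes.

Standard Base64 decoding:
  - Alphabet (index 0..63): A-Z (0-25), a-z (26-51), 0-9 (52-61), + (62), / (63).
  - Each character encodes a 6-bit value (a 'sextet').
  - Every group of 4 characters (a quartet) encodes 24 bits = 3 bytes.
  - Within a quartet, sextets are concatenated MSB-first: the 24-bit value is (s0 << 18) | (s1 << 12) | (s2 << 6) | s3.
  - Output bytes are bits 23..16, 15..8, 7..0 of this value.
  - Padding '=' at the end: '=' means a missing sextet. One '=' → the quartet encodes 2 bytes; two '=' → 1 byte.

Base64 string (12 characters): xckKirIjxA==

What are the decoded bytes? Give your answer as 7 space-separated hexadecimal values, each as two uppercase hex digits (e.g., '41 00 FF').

After char 0 ('x'=49): chars_in_quartet=1 acc=0x31 bytes_emitted=0
After char 1 ('c'=28): chars_in_quartet=2 acc=0xC5C bytes_emitted=0
After char 2 ('k'=36): chars_in_quartet=3 acc=0x31724 bytes_emitted=0
After char 3 ('K'=10): chars_in_quartet=4 acc=0xC5C90A -> emit C5 C9 0A, reset; bytes_emitted=3
After char 4 ('i'=34): chars_in_quartet=1 acc=0x22 bytes_emitted=3
After char 5 ('r'=43): chars_in_quartet=2 acc=0x8AB bytes_emitted=3
After char 6 ('I'=8): chars_in_quartet=3 acc=0x22AC8 bytes_emitted=3
After char 7 ('j'=35): chars_in_quartet=4 acc=0x8AB223 -> emit 8A B2 23, reset; bytes_emitted=6
After char 8 ('x'=49): chars_in_quartet=1 acc=0x31 bytes_emitted=6
After char 9 ('A'=0): chars_in_quartet=2 acc=0xC40 bytes_emitted=6
Padding '==': partial quartet acc=0xC40 -> emit C4; bytes_emitted=7

Answer: C5 C9 0A 8A B2 23 C4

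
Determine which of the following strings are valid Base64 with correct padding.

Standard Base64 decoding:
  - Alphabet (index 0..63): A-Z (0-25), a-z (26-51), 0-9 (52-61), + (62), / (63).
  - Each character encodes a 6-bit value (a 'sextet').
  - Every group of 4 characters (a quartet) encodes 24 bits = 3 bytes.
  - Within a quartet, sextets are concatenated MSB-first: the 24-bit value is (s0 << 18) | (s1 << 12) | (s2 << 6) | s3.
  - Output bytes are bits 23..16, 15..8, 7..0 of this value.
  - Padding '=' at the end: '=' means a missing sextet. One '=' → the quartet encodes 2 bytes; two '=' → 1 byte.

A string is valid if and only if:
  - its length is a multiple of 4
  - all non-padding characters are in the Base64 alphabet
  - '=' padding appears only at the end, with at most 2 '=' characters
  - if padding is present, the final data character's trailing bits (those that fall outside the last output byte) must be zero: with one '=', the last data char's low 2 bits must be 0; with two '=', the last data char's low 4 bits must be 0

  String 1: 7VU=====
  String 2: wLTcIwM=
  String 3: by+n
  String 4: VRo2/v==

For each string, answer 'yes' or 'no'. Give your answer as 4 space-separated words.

String 1: '7VU=====' → invalid (5 pad chars (max 2))
String 2: 'wLTcIwM=' → valid
String 3: 'by+n' → valid
String 4: 'VRo2/v==' → invalid (bad trailing bits)

Answer: no yes yes no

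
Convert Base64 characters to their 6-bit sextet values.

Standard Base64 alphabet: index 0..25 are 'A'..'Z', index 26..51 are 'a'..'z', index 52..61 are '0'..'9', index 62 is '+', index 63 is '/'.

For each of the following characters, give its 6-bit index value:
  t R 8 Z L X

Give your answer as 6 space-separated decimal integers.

Answer: 45 17 60 25 11 23

Derivation:
't': a..z range, 26 + ord('t') − ord('a') = 45
'R': A..Z range, ord('R') − ord('A') = 17
'8': 0..9 range, 52 + ord('8') − ord('0') = 60
'Z': A..Z range, ord('Z') − ord('A') = 25
'L': A..Z range, ord('L') − ord('A') = 11
'X': A..Z range, ord('X') − ord('A') = 23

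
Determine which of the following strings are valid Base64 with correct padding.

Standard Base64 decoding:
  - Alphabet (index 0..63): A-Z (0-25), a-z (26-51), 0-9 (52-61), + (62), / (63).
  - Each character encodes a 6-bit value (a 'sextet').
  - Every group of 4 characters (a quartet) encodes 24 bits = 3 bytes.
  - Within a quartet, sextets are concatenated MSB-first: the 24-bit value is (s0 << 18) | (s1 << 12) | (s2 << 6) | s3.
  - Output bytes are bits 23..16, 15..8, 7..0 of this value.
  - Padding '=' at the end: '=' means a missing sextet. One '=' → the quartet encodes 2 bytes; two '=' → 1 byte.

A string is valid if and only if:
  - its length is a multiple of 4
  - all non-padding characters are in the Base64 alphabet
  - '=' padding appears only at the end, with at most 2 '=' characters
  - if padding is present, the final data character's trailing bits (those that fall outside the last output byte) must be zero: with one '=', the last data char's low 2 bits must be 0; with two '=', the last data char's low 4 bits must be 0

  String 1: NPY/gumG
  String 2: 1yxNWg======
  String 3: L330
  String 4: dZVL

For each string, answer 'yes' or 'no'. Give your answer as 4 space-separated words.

Answer: yes no yes yes

Derivation:
String 1: 'NPY/gumG' → valid
String 2: '1yxNWg======' → invalid (6 pad chars (max 2))
String 3: 'L330' → valid
String 4: 'dZVL' → valid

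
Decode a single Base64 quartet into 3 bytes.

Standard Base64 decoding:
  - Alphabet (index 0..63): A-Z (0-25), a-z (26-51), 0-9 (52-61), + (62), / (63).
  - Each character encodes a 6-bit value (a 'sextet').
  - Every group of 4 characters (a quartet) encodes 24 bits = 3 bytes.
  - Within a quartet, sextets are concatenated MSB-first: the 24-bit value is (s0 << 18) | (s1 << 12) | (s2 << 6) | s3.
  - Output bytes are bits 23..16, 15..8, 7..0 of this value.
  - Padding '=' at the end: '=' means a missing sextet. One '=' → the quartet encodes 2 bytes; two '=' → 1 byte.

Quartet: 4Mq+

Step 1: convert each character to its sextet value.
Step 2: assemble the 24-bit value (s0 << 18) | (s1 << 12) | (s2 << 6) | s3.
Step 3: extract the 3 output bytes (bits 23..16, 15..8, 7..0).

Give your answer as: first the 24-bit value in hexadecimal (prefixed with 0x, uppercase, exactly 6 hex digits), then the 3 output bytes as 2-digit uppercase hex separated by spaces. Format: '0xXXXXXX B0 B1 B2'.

Sextets: 4=56, M=12, q=42, +=62
24-bit: (56<<18) | (12<<12) | (42<<6) | 62
      = 0xE00000 | 0x00C000 | 0x000A80 | 0x00003E
      = 0xE0CABE
Bytes: (v>>16)&0xFF=E0, (v>>8)&0xFF=CA, v&0xFF=BE

Answer: 0xE0CABE E0 CA BE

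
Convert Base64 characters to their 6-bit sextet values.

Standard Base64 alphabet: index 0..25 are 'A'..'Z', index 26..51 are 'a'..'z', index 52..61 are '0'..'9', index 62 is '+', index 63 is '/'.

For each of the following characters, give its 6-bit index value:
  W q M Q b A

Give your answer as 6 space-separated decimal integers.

Answer: 22 42 12 16 27 0

Derivation:
'W': A..Z range, ord('W') − ord('A') = 22
'q': a..z range, 26 + ord('q') − ord('a') = 42
'M': A..Z range, ord('M') − ord('A') = 12
'Q': A..Z range, ord('Q') − ord('A') = 16
'b': a..z range, 26 + ord('b') − ord('a') = 27
'A': A..Z range, ord('A') − ord('A') = 0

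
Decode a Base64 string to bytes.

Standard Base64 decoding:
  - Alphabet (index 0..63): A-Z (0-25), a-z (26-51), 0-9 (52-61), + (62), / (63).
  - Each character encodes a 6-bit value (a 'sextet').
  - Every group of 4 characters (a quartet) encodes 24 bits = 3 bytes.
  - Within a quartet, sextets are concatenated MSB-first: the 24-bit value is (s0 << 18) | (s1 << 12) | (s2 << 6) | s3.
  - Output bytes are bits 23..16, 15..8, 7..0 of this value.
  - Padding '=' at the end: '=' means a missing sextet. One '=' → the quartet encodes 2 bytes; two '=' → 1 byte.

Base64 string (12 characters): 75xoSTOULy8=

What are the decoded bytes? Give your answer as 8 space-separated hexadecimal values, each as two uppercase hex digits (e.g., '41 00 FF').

Answer: EF 9C 68 49 33 94 2F 2F

Derivation:
After char 0 ('7'=59): chars_in_quartet=1 acc=0x3B bytes_emitted=0
After char 1 ('5'=57): chars_in_quartet=2 acc=0xEF9 bytes_emitted=0
After char 2 ('x'=49): chars_in_quartet=3 acc=0x3BE71 bytes_emitted=0
After char 3 ('o'=40): chars_in_quartet=4 acc=0xEF9C68 -> emit EF 9C 68, reset; bytes_emitted=3
After char 4 ('S'=18): chars_in_quartet=1 acc=0x12 bytes_emitted=3
After char 5 ('T'=19): chars_in_quartet=2 acc=0x493 bytes_emitted=3
After char 6 ('O'=14): chars_in_quartet=3 acc=0x124CE bytes_emitted=3
After char 7 ('U'=20): chars_in_quartet=4 acc=0x493394 -> emit 49 33 94, reset; bytes_emitted=6
After char 8 ('L'=11): chars_in_quartet=1 acc=0xB bytes_emitted=6
After char 9 ('y'=50): chars_in_quartet=2 acc=0x2F2 bytes_emitted=6
After char 10 ('8'=60): chars_in_quartet=3 acc=0xBCBC bytes_emitted=6
Padding '=': partial quartet acc=0xBCBC -> emit 2F 2F; bytes_emitted=8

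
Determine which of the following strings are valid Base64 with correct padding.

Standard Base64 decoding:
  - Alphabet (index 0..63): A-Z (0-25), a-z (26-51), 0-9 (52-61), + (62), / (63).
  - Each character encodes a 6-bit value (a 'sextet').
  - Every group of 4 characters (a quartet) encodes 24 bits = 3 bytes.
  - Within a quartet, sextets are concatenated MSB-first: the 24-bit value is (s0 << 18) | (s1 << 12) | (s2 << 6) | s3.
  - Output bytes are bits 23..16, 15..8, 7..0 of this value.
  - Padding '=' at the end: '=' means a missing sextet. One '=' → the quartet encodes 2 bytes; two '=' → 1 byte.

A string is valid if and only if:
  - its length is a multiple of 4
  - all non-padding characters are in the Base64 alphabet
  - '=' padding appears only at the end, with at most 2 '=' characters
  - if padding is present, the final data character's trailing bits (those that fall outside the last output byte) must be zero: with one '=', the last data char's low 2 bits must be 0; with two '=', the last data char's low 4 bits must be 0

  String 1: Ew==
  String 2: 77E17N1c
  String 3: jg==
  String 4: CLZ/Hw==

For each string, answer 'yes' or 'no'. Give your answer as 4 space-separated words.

Answer: yes yes yes yes

Derivation:
String 1: 'Ew==' → valid
String 2: '77E17N1c' → valid
String 3: 'jg==' → valid
String 4: 'CLZ/Hw==' → valid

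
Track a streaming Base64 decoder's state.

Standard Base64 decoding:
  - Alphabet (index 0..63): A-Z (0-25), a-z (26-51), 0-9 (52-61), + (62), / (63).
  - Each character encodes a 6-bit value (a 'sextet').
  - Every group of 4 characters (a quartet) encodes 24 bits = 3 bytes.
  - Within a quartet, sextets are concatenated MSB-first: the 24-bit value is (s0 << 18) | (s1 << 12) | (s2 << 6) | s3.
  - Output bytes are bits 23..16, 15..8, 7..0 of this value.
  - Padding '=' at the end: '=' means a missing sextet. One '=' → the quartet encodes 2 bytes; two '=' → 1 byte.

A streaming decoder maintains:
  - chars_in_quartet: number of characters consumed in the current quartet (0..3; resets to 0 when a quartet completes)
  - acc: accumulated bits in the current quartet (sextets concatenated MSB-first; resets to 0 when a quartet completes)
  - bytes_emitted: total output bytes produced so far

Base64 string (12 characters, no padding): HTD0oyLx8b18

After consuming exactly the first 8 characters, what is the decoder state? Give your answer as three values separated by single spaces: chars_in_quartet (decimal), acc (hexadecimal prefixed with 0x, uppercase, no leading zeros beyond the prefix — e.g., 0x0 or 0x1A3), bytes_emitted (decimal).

Answer: 0 0x0 6

Derivation:
After char 0 ('H'=7): chars_in_quartet=1 acc=0x7 bytes_emitted=0
After char 1 ('T'=19): chars_in_quartet=2 acc=0x1D3 bytes_emitted=0
After char 2 ('D'=3): chars_in_quartet=3 acc=0x74C3 bytes_emitted=0
After char 3 ('0'=52): chars_in_quartet=4 acc=0x1D30F4 -> emit 1D 30 F4, reset; bytes_emitted=3
After char 4 ('o'=40): chars_in_quartet=1 acc=0x28 bytes_emitted=3
After char 5 ('y'=50): chars_in_quartet=2 acc=0xA32 bytes_emitted=3
After char 6 ('L'=11): chars_in_quartet=3 acc=0x28C8B bytes_emitted=3
After char 7 ('x'=49): chars_in_quartet=4 acc=0xA322F1 -> emit A3 22 F1, reset; bytes_emitted=6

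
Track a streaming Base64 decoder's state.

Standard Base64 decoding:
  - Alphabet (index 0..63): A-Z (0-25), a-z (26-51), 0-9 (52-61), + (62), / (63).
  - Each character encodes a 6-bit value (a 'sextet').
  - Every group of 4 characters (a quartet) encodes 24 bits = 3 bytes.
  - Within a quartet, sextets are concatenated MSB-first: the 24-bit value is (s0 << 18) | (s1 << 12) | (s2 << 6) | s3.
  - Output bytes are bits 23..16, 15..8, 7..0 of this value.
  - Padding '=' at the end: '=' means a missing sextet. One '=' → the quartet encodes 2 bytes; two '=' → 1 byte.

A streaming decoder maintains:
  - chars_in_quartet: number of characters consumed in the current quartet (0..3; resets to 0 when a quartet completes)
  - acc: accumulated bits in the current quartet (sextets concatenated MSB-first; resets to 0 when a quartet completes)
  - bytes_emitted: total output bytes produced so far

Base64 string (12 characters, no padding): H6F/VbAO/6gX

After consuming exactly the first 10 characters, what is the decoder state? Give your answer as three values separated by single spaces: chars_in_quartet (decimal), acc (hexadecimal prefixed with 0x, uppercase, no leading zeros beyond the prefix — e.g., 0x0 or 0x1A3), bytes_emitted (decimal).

After char 0 ('H'=7): chars_in_quartet=1 acc=0x7 bytes_emitted=0
After char 1 ('6'=58): chars_in_quartet=2 acc=0x1FA bytes_emitted=0
After char 2 ('F'=5): chars_in_quartet=3 acc=0x7E85 bytes_emitted=0
After char 3 ('/'=63): chars_in_quartet=4 acc=0x1FA17F -> emit 1F A1 7F, reset; bytes_emitted=3
After char 4 ('V'=21): chars_in_quartet=1 acc=0x15 bytes_emitted=3
After char 5 ('b'=27): chars_in_quartet=2 acc=0x55B bytes_emitted=3
After char 6 ('A'=0): chars_in_quartet=3 acc=0x156C0 bytes_emitted=3
After char 7 ('O'=14): chars_in_quartet=4 acc=0x55B00E -> emit 55 B0 0E, reset; bytes_emitted=6
After char 8 ('/'=63): chars_in_quartet=1 acc=0x3F bytes_emitted=6
After char 9 ('6'=58): chars_in_quartet=2 acc=0xFFA bytes_emitted=6

Answer: 2 0xFFA 6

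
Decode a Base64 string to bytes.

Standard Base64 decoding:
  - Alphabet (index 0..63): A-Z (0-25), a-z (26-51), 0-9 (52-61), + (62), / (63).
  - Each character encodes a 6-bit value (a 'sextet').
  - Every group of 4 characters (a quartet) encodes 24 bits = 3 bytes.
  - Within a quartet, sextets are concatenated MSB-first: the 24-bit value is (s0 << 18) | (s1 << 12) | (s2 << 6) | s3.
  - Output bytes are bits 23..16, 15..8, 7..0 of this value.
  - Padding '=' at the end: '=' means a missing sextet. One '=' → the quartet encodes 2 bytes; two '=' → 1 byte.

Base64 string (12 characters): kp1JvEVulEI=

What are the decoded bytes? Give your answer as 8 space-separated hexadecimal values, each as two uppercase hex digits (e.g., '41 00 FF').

Answer: 92 9D 49 BC 45 6E 94 42

Derivation:
After char 0 ('k'=36): chars_in_quartet=1 acc=0x24 bytes_emitted=0
After char 1 ('p'=41): chars_in_quartet=2 acc=0x929 bytes_emitted=0
After char 2 ('1'=53): chars_in_quartet=3 acc=0x24A75 bytes_emitted=0
After char 3 ('J'=9): chars_in_quartet=4 acc=0x929D49 -> emit 92 9D 49, reset; bytes_emitted=3
After char 4 ('v'=47): chars_in_quartet=1 acc=0x2F bytes_emitted=3
After char 5 ('E'=4): chars_in_quartet=2 acc=0xBC4 bytes_emitted=3
After char 6 ('V'=21): chars_in_quartet=3 acc=0x2F115 bytes_emitted=3
After char 7 ('u'=46): chars_in_quartet=4 acc=0xBC456E -> emit BC 45 6E, reset; bytes_emitted=6
After char 8 ('l'=37): chars_in_quartet=1 acc=0x25 bytes_emitted=6
After char 9 ('E'=4): chars_in_quartet=2 acc=0x944 bytes_emitted=6
After char 10 ('I'=8): chars_in_quartet=3 acc=0x25108 bytes_emitted=6
Padding '=': partial quartet acc=0x25108 -> emit 94 42; bytes_emitted=8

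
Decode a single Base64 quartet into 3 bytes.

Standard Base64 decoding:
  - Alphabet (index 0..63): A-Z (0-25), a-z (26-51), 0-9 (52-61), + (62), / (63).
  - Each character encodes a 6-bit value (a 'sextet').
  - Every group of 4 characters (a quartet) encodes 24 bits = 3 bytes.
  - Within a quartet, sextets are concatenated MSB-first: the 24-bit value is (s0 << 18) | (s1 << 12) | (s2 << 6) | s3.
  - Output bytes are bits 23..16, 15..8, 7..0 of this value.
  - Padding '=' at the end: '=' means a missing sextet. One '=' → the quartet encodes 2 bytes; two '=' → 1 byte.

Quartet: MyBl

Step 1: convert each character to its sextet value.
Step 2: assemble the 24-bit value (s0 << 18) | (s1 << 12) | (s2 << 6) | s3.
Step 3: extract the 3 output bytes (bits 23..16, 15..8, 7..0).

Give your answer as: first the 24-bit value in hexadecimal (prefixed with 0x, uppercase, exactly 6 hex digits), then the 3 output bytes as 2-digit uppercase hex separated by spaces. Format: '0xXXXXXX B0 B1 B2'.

Sextets: M=12, y=50, B=1, l=37
24-bit: (12<<18) | (50<<12) | (1<<6) | 37
      = 0x300000 | 0x032000 | 0x000040 | 0x000025
      = 0x332065
Bytes: (v>>16)&0xFF=33, (v>>8)&0xFF=20, v&0xFF=65

Answer: 0x332065 33 20 65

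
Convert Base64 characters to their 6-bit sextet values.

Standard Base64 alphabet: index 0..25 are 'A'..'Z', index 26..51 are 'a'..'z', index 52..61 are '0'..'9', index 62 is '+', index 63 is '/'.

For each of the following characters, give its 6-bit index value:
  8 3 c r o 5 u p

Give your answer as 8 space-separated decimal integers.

'8': 0..9 range, 52 + ord('8') − ord('0') = 60
'3': 0..9 range, 52 + ord('3') − ord('0') = 55
'c': a..z range, 26 + ord('c') − ord('a') = 28
'r': a..z range, 26 + ord('r') − ord('a') = 43
'o': a..z range, 26 + ord('o') − ord('a') = 40
'5': 0..9 range, 52 + ord('5') − ord('0') = 57
'u': a..z range, 26 + ord('u') − ord('a') = 46
'p': a..z range, 26 + ord('p') − ord('a') = 41

Answer: 60 55 28 43 40 57 46 41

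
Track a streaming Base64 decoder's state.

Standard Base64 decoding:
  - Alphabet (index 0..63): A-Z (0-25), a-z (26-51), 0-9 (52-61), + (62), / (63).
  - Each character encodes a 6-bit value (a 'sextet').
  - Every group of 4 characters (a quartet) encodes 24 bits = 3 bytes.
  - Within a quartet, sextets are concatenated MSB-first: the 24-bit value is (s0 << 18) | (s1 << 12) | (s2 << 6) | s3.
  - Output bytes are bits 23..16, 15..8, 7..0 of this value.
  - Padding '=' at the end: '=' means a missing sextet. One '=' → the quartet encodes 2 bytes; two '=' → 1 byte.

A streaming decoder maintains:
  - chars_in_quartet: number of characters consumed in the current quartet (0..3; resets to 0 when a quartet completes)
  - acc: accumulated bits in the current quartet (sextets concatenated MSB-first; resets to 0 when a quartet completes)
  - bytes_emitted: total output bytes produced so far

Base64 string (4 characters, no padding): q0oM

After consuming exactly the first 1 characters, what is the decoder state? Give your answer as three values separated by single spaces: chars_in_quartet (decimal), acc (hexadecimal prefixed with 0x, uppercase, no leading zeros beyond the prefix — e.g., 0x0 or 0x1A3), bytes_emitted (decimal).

After char 0 ('q'=42): chars_in_quartet=1 acc=0x2A bytes_emitted=0

Answer: 1 0x2A 0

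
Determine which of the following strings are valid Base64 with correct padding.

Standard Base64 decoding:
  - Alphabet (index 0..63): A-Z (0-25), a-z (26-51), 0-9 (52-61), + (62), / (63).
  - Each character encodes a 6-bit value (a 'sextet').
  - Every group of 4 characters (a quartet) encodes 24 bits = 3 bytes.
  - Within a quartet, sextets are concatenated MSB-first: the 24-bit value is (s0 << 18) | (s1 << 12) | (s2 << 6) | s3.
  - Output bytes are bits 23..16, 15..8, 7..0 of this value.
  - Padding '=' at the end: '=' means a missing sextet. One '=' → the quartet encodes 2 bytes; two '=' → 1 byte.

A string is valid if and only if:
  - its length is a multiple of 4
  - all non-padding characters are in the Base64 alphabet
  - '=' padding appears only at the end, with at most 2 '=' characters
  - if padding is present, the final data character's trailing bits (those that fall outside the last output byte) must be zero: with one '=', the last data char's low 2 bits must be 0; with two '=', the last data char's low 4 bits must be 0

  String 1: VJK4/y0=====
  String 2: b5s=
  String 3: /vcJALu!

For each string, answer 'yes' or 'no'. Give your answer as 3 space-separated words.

Answer: no yes no

Derivation:
String 1: 'VJK4/y0=====' → invalid (5 pad chars (max 2))
String 2: 'b5s=' → valid
String 3: '/vcJALu!' → invalid (bad char(s): ['!'])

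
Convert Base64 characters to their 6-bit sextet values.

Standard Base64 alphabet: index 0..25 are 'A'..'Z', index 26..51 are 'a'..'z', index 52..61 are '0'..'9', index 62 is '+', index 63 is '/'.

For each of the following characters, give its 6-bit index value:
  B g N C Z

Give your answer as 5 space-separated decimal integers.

Answer: 1 32 13 2 25

Derivation:
'B': A..Z range, ord('B') − ord('A') = 1
'g': a..z range, 26 + ord('g') − ord('a') = 32
'N': A..Z range, ord('N') − ord('A') = 13
'C': A..Z range, ord('C') − ord('A') = 2
'Z': A..Z range, ord('Z') − ord('A') = 25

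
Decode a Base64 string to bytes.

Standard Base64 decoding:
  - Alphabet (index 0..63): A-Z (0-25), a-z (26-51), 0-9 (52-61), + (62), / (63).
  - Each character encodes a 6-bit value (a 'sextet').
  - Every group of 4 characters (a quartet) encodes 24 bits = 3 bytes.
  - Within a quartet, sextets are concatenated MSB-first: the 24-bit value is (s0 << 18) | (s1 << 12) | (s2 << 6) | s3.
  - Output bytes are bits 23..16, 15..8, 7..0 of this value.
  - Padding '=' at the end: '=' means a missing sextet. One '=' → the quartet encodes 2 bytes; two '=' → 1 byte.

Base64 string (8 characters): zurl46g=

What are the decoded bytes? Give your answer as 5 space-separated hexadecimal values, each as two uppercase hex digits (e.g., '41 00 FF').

Answer: CE EA E5 E3 A8

Derivation:
After char 0 ('z'=51): chars_in_quartet=1 acc=0x33 bytes_emitted=0
After char 1 ('u'=46): chars_in_quartet=2 acc=0xCEE bytes_emitted=0
After char 2 ('r'=43): chars_in_quartet=3 acc=0x33BAB bytes_emitted=0
After char 3 ('l'=37): chars_in_quartet=4 acc=0xCEEAE5 -> emit CE EA E5, reset; bytes_emitted=3
After char 4 ('4'=56): chars_in_quartet=1 acc=0x38 bytes_emitted=3
After char 5 ('6'=58): chars_in_quartet=2 acc=0xE3A bytes_emitted=3
After char 6 ('g'=32): chars_in_quartet=3 acc=0x38EA0 bytes_emitted=3
Padding '=': partial quartet acc=0x38EA0 -> emit E3 A8; bytes_emitted=5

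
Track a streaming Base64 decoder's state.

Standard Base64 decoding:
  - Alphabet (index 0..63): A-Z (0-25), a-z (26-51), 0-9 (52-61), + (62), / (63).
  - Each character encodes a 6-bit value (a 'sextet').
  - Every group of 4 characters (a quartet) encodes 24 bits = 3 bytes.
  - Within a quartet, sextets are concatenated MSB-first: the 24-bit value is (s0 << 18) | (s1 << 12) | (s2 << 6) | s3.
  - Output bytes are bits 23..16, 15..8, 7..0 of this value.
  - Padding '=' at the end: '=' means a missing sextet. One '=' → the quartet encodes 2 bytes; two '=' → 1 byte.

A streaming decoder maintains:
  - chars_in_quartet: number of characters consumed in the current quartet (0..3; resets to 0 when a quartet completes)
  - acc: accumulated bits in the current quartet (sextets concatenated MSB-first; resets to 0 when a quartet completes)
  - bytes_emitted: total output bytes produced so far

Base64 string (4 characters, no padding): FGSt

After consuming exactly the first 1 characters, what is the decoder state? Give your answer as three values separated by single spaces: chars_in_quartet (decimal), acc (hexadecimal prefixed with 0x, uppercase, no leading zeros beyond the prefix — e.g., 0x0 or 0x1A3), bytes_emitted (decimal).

Answer: 1 0x5 0

Derivation:
After char 0 ('F'=5): chars_in_quartet=1 acc=0x5 bytes_emitted=0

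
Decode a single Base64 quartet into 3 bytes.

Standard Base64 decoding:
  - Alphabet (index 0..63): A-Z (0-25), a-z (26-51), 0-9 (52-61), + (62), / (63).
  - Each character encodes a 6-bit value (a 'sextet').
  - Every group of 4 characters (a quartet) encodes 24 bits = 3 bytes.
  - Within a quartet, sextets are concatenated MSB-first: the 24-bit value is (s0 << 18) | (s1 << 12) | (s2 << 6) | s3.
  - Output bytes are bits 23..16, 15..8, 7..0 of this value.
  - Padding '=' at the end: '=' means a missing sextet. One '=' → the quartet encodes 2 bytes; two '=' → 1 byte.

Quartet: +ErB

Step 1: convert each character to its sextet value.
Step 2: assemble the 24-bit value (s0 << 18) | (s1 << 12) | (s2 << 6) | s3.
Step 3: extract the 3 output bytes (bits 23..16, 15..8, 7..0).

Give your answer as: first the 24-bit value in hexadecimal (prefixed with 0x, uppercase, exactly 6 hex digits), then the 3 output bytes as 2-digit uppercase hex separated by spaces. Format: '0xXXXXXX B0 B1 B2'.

Answer: 0xF84AC1 F8 4A C1

Derivation:
Sextets: +=62, E=4, r=43, B=1
24-bit: (62<<18) | (4<<12) | (43<<6) | 1
      = 0xF80000 | 0x004000 | 0x000AC0 | 0x000001
      = 0xF84AC1
Bytes: (v>>16)&0xFF=F8, (v>>8)&0xFF=4A, v&0xFF=C1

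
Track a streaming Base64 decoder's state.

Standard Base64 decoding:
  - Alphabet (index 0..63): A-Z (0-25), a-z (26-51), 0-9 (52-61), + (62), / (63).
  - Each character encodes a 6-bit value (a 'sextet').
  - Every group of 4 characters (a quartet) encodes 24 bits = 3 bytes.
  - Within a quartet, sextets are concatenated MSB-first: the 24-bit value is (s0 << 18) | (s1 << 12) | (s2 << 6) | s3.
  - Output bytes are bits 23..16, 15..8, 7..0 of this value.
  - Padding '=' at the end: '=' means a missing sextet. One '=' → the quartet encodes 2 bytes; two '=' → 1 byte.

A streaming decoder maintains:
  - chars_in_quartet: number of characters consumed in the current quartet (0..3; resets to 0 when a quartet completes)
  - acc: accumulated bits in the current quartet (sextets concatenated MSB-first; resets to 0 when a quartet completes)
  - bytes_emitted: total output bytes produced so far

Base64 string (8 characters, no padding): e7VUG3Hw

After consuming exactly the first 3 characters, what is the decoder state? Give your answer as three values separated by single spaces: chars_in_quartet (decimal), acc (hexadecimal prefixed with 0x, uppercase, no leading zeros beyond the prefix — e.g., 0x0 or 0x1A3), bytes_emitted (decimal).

After char 0 ('e'=30): chars_in_quartet=1 acc=0x1E bytes_emitted=0
After char 1 ('7'=59): chars_in_quartet=2 acc=0x7BB bytes_emitted=0
After char 2 ('V'=21): chars_in_quartet=3 acc=0x1EED5 bytes_emitted=0

Answer: 3 0x1EED5 0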